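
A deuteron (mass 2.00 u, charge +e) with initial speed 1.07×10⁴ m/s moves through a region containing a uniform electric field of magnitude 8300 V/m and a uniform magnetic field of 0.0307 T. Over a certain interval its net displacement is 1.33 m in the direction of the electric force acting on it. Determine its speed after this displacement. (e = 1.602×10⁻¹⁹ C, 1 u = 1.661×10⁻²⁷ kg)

B does no work; ΔKE = |q|E d.
½mv_f² = ½mv₀² + |q|Ed = ½(3.322×10⁻²⁷)(1.07×10⁴)² + (1.602×10⁻¹⁹)(8300)(1.33) ≈ 1.902×10⁻¹⁹ J + 1.768×10⁻¹⁵ J ≈ 1.769×10⁻¹⁵ J.
v_f = √(2·1.769×10⁻¹⁵/3.322×10⁻²⁷) ≈ 1.03×10⁶ m/s.

v_f ≈ 1.03×10⁶ m/s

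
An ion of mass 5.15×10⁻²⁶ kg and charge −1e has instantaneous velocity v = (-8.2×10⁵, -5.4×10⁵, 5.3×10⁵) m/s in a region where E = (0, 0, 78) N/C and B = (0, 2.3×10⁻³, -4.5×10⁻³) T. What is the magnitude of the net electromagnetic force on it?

|F| ≈ 6.86×10⁻¹⁶ N

v×B = (1210, -3690, -1890) N/C.
E + v×B = (1210, -3690, -1810) N/C.
F = q(E + v×B) = (−1.602×10⁻¹⁹ C)·(1210, -3690, -1810) = (-1.94×10⁻¹⁶, 5.91×10⁻¹⁶, 2.90×10⁻¹⁶) N.
|F| = 6.86×10⁻¹⁶ N.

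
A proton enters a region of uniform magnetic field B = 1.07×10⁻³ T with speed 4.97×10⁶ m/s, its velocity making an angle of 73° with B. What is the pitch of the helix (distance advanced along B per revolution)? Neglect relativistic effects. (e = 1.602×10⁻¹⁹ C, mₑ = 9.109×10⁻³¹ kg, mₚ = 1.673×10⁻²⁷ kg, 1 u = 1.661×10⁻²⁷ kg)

v∥ = v cosθ = 4.97×10⁶·cos73° ≈ 1.453×10⁶ m/s.
T = 2πm/(|q|B) = 2π(1.673×10⁻²⁷)/((1.602×10⁻¹⁹)(1.07×10⁻³)) ≈ 6.132×10⁻⁵ s.
pitch = v∥ T = (1.453×10⁶)(6.132×10⁻⁵) ≈ 89.1 m.

p ≈ 89.1 m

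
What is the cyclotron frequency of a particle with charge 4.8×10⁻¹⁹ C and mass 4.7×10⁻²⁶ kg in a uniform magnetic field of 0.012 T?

f ≈ 2.0×10⁴ Hz

f = |q|B/(2πm).
f = (4.8×10⁻¹⁹)(0.012)/(2π·4.7×10⁻²⁶) ≈ 2.0×10⁴ Hz.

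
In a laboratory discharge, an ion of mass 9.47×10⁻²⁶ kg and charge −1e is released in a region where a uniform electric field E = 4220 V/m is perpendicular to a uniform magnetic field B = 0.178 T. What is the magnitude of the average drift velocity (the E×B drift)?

v_d ≈ 2.37×10⁴ m/s

The steady drift has the magnetic force balancing the electric force, so v_d = E/B.
v_d = 4220/0.178 = 2.37×10⁴ m/s.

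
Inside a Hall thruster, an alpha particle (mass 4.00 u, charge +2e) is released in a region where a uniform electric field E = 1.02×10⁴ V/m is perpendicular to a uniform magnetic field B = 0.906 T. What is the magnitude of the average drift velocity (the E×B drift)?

In crossed fields the guiding centre drifts at v_d = |E×B|/B² = E/B, independent of charge and mass.
v_d = 1.02×10⁴/0.906 = 1.13×10⁴ m/s.

v_d ≈ 1.13×10⁴ m/s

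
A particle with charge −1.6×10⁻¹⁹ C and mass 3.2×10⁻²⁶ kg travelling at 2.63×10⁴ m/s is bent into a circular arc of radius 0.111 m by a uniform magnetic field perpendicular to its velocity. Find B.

B ≈ 0.0474 T

From |q|vB = mv²/r, B = mv/(|q|r).
B = (3.2×10⁻²⁶)(2.63×10⁴)/((1.6×10⁻¹⁹)(0.111)) ≈ 0.0474 T.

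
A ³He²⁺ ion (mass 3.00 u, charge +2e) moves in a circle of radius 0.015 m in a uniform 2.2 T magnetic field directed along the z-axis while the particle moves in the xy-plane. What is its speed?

v ≈ 2.1×10⁶ m/s

From |q|vB = mv²/r, v = |q|Br/m.
v = (3.204×10⁻¹⁹)(2.2)(0.015)/4.983×10⁻²⁷ ≈ 2.1×10⁶ m/s.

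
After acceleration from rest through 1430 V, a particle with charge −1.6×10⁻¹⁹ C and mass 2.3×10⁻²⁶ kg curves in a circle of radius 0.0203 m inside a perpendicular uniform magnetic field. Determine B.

B ≈ 0.999 T

v = √(2|q|V/m) = √(2·1.6×10⁻¹⁹·1430/2.3×10⁻²⁶) ≈ 1.411×10⁵ m/s.
B = mv/(|q|r) = (2.3×10⁻²⁶)(1.411×10⁵)/((1.6×10⁻¹⁹)(0.0203)) ≈ 0.999 T.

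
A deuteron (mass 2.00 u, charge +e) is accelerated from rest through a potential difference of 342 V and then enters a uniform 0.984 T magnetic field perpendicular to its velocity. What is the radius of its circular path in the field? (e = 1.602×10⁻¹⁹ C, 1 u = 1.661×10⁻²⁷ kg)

r ≈ 3.83×10⁻³ m

Acceleration: |q|V = ½mv² ⇒ v = √(2|q|V/m) = √(2·1.602×10⁻¹⁹·342/3.322×10⁻²⁷) ≈ 1.816×10⁵ m/s.
In the field: r = mv/(|q|B) = (3.322×10⁻²⁷)(1.816×10⁵)/((1.602×10⁻¹⁹)(0.984)) ≈ 3.83×10⁻³ m.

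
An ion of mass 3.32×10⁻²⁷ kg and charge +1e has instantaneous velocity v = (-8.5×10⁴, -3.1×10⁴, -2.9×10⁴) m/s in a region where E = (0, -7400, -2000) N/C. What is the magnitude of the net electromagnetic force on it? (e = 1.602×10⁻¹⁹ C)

Only an electric field acts, so F = qE = (1.602×10⁻¹⁹ C)·(0, -7400, -2000) = (0, -1.19×10⁻¹⁵, -3.20×10⁻¹⁶) N.
|F| = 1.23×10⁻¹⁵ N.

|F| ≈ 1.23×10⁻¹⁵ N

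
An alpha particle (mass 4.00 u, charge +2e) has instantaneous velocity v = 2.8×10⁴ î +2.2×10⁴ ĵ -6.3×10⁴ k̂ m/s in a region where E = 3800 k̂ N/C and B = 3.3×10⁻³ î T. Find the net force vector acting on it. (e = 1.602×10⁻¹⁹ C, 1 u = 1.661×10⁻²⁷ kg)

v×B = (0, -208, -72.6) N/C.
E + v×B = (0, -208, 3730) N/C.
F = q(E + v×B) = (3.204×10⁻¹⁹ C)·(0, -208, 3730) = (0, -6.66×10⁻¹⁷, 1.19×10⁻¹⁵) N.

F ≈ (0, -6.66×10⁻¹⁷, 1.19×10⁻¹⁵) N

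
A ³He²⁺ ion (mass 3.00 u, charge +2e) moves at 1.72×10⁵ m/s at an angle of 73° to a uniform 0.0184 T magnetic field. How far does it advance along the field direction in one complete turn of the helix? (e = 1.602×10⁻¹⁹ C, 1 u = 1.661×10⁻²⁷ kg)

p ≈ 0.267 m

v∥ = v cosθ = 1.72×10⁵·cos73° ≈ 5.029×10⁴ m/s.
T = 2πm/(|q|B) = 2π(4.983×10⁻²⁷)/((3.204×10⁻¹⁹)(0.0184)) ≈ 5.311×10⁻⁶ s.
pitch = v∥ T = (5.029×10⁴)(5.311×10⁻⁶) ≈ 0.267 m.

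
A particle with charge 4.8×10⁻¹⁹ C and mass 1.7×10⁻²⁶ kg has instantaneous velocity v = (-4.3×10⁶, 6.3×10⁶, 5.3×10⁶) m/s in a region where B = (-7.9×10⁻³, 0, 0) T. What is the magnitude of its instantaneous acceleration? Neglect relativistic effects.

v×B = (0, -4.19×10⁴, 4.98×10⁴) N/C.
F = q v×B = (4.8×10⁻¹⁹ C)·(0, -4.19×10⁴, 4.98×10⁴) = (0, -2.01×10⁻¹⁴, 2.39×10⁻¹⁴) N.
|a| = |F|/m = 3.122×10⁻¹⁴/1.7×10⁻²⁶ ≈ 1.84×10¹² m/s².

|a| ≈ 1.84×10¹² m/s²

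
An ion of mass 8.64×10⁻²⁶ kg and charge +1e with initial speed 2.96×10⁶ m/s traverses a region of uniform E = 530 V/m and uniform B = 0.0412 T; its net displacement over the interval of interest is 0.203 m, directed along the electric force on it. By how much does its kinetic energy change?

ΔKE ≈ 1.72×10⁻¹⁷ J

The magnetic force is always ⟂ v and does no work; only the electric force changes KE.
ΔKE = F_E · d = |q|E d = (1.602×10⁻¹⁹)(530)(0.203) ≈ 1.72×10⁻¹⁷ J.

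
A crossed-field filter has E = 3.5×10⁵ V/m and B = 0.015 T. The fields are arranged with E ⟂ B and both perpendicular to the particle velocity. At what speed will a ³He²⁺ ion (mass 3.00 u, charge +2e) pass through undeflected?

For undeflected motion the electric and magnetic forces balance: qE = qvB.
v = E/B = 3.5×10⁵/0.015 = 2.3×10⁷ m/s.

v = 2.3×10⁷ m/s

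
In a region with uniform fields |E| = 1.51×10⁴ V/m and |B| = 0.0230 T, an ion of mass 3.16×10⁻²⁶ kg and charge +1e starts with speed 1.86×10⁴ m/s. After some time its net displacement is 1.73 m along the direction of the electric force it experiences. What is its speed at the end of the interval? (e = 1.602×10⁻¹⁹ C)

B does no work; ΔKE = |q|E d.
½mv_f² = ½mv₀² + |q|Ed = ½(3.16×10⁻²⁶)(1.86×10⁴)² + (1.602×10⁻¹⁹)(1.51×10⁴)(1.73) ≈ 5.466×10⁻¹⁸ J + 4.185×10⁻¹⁵ J ≈ 4.190×10⁻¹⁵ J.
v_f = √(2·4.190×10⁻¹⁵/3.16×10⁻²⁶) ≈ 5.15×10⁵ m/s.

v_f ≈ 5.15×10⁵ m/s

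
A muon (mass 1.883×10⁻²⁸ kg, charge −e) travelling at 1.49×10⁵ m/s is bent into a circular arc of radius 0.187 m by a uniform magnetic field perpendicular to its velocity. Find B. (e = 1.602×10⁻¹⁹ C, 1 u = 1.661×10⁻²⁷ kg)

From |q|vB = mv²/r, B = mv/(|q|r).
B = (1.883×10⁻²⁸)(1.49×10⁵)/((1.602×10⁻¹⁹)(0.187)) ≈ 9.37×10⁻⁴ T.

B ≈ 9.37×10⁻⁴ T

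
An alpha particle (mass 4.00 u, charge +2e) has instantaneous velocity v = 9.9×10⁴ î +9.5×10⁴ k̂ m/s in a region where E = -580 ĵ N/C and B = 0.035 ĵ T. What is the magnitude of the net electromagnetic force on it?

v×B = (-3330, 0, 3470) N/C.
E + v×B = (-3330, -580, 3470) N/C.
F = q(E + v×B) = (3.204×10⁻¹⁹ C)·(-3330, -580, 3470) = (-1.07×10⁻¹⁵, -1.86×10⁻¹⁶, 1.11×10⁻¹⁵) N.
|F| = 1.55×10⁻¹⁵ N.

|F| ≈ 1.55×10⁻¹⁵ N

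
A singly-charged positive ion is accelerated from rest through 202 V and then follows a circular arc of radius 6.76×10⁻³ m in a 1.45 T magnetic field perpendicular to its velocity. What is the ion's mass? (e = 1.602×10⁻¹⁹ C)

Combine |q|V = ½mv² and r = mv/(|q|B): eliminate v to get m = qB²r²/(2V).
m = (1.602×10⁻¹⁹)(1.45)²(6.76×10⁻³)²/(2·202) ≈ 3.81×10⁻²⁶ kg.

m ≈ 3.81×10⁻²⁶ kg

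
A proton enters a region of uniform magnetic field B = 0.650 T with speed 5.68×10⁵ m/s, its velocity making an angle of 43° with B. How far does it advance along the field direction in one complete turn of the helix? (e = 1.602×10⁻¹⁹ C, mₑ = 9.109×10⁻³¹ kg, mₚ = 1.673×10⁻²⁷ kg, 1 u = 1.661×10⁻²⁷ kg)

p ≈ 0.0419 m

v∥ = v cosθ = 5.68×10⁵·cos43° ≈ 4.154×10⁵ m/s.
T = 2πm/(|q|B) = 2π(1.673×10⁻²⁷)/((1.602×10⁻¹⁹)(0.650)) ≈ 1.009×10⁻⁷ s.
pitch = v∥ T = (4.154×10⁵)(1.009×10⁻⁷) ≈ 0.0419 m.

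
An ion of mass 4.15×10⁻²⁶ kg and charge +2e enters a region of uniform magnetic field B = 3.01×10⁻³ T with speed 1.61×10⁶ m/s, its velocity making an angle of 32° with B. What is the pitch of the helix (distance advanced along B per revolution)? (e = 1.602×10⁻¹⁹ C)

p ≈ 369 m

v∥ = v cosθ = 1.61×10⁶·cos32° ≈ 1.365×10⁶ m/s.
T = 2πm/(|q|B) = 2π(4.15×10⁻²⁶)/((3.204×10⁻¹⁹)(3.01×10⁻³)) ≈ 2.704×10⁻⁴ s.
pitch = v∥ T = (1.365×10⁶)(2.704×10⁻⁴) ≈ 369 m.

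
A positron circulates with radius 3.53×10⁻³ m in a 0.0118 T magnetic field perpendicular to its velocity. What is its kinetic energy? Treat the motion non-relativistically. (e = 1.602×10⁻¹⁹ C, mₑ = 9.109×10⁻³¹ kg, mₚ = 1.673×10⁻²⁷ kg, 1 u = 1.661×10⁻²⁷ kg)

v = |q|Br/m, then KE = ½mv² = (qBr)²/(2m).
v = (1.602×10⁻¹⁹)(0.0118)(3.53×10⁻³)/9.109×10⁻³¹ ≈ 7.326×10⁶ m/s.
KE = ½(9.109×10⁻³¹)(7.326×10⁶)² ≈ 2.44×10⁻¹⁷ J = 153 eV.

KE ≈ 153 eV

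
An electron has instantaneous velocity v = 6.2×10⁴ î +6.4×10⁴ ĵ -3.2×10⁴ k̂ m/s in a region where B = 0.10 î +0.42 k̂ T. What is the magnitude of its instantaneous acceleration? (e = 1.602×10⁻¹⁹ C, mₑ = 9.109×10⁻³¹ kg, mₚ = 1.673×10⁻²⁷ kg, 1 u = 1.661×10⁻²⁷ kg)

v×B = (2.69×10⁴, -2.92×10⁴, -6400) N/C.
F = q v×B = (−1.602×10⁻¹⁹ C)·(2.69×10⁴, -2.92×10⁴, -6400) = (-4.31×10⁻¹⁵, 4.68×10⁻¹⁵, 1.03×10⁻¹⁵) N.
|a| = |F|/m = 6.445×10⁻¹⁵/9.109×10⁻³¹ ≈ 7.08×10¹⁵ m/s².

|a| ≈ 7.08×10¹⁵ m/s²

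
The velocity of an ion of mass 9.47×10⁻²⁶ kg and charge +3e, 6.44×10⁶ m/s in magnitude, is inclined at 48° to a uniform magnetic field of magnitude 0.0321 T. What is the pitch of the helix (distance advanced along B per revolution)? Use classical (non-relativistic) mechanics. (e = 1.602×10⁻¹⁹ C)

v∥ = v cosθ = 6.44×10⁶·cos48° ≈ 4.309×10⁶ m/s.
T = 2πm/(|q|B) = 2π(9.47×10⁻²⁶)/((4.806×10⁻¹⁹)(0.0321)) ≈ 3.857×10⁻⁵ s.
pitch = v∥ T = (4.309×10⁶)(3.857×10⁻⁵) ≈ 166 m.

p ≈ 166 m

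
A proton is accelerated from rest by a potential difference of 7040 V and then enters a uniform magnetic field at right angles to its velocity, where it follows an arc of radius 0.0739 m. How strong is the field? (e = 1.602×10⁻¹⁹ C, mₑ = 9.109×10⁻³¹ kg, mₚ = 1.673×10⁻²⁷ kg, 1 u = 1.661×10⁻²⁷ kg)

v = √(2|q|V/m) = √(2·1.602×10⁻¹⁹·7040/1.673×10⁻²⁷) ≈ 1.161×10⁶ m/s.
B = mv/(|q|r) = (1.673×10⁻²⁷)(1.161×10⁶)/((1.602×10⁻¹⁹)(0.0739)) ≈ 0.164 T.

B ≈ 0.164 T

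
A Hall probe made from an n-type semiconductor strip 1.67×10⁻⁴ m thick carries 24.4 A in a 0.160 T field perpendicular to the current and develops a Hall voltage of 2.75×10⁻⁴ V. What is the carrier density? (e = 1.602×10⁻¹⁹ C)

n ≈ 5.31×10²⁶ m⁻³

From V_H = IB/(n e t), n = IB/(V_H e t).
n = (24.4)(0.160)/((2.75×10⁻⁴)(1.602×10⁻¹⁹)(1.67×10⁻⁴)) ≈ 5.31×10²⁶ m⁻³.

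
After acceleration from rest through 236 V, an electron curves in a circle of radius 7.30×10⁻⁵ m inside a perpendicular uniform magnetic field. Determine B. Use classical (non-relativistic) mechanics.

B ≈ 0.710 T

v = √(2|q|V/m) = √(2·1.602×10⁻¹⁹·236/9.109×10⁻³¹) ≈ 9.111×10⁶ m/s.
B = mv/(|q|r) = (9.109×10⁻³¹)(9.111×10⁶)/((1.602×10⁻¹⁹)(7.30×10⁻⁵)) ≈ 0.710 T.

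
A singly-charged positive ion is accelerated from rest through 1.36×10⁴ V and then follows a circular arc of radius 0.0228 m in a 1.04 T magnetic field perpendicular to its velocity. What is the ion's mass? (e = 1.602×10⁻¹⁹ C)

m ≈ 3.31×10⁻²⁷ kg

Combine |q|V = ½mv² and r = mv/(|q|B): eliminate v to get m = qB²r²/(2V).
m = (1.602×10⁻¹⁹)(1.04)²(0.0228)²/(2·1.36×10⁴) ≈ 3.31×10⁻²⁷ kg.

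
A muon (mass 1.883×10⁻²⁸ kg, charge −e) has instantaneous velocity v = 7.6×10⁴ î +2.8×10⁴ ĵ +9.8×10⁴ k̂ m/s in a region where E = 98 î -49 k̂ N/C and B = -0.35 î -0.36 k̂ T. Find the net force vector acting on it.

F ≈ (1.60×10⁻¹⁵, 1.11×10⁻¹⁵, -1.56×10⁻¹⁵) N

v×B = (-1.01×10⁴, -6940, 9800) N/C.
E + v×B = (-9980, -6940, 9750) N/C.
F = q(E + v×B) = (−1.602×10⁻¹⁹ C)·(-9980, -6940, 9750) = (1.60×10⁻¹⁵, 1.11×10⁻¹⁵, -1.56×10⁻¹⁵) N.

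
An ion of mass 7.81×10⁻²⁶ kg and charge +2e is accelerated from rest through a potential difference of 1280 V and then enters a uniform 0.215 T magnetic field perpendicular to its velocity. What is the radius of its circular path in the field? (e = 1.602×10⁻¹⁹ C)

Acceleration: |q|V = ½mv² ⇒ v = √(2|q|V/m) = √(2·3.204×10⁻¹⁹·1280/7.81×10⁻²⁶) ≈ 1.025×10⁵ m/s.
In the field: r = mv/(|q|B) = (7.81×10⁻²⁶)(1.025×10⁵)/((3.204×10⁻¹⁹)(0.215)) ≈ 0.116 m.

r ≈ 0.116 m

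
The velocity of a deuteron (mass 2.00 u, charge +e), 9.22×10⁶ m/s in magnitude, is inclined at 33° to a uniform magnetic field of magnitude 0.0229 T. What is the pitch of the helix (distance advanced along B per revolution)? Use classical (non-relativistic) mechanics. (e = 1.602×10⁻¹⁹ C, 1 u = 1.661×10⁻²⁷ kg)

p ≈ 44.0 m

v∥ = v cosθ = 9.22×10⁶·cos33° ≈ 7.733×10⁶ m/s.
T = 2πm/(|q|B) = 2π(3.322×10⁻²⁷)/((1.602×10⁻¹⁹)(0.0229)) ≈ 5.690×10⁻⁶ s.
pitch = v∥ T = (7.733×10⁶)(5.690×10⁻⁶) ≈ 44.0 m.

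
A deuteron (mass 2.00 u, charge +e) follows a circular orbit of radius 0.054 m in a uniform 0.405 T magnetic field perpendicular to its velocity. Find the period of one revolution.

T ≈ 3.22×10⁻⁷ s

The cyclotron period depends only on m, q, B: T = 2πm/(|q|B).
T = 2π(3.322×10⁻²⁷)/((1.602×10⁻¹⁹)(0.405)) ≈ 3.22×10⁻⁷ s.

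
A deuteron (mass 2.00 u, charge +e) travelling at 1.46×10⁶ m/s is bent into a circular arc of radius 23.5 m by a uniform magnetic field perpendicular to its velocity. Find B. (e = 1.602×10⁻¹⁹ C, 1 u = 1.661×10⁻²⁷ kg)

From |q|vB = mv²/r, B = mv/(|q|r).
B = (3.322×10⁻²⁷)(1.46×10⁶)/((1.602×10⁻¹⁹)(23.5)) ≈ 1.29×10⁻³ T.

B ≈ 1.29×10⁻³ T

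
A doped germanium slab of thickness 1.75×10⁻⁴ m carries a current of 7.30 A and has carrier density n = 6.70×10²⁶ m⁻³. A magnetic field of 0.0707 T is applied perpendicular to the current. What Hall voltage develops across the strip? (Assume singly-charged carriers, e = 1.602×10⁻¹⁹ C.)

V_H ≈ 2.75×10⁻⁵ V

V_H = IB/(n e t).
V_H = (7.30)(0.0707)/((6.70×10²⁶)(1.602×10⁻¹⁹)(1.75×10⁻⁴)) ≈ 2.75×10⁻⁵ V.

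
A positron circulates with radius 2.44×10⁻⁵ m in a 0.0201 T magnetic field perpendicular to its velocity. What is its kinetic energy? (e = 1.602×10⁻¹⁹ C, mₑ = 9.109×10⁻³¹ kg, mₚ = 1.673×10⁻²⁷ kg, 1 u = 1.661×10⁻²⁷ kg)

v = |q|Br/m, then KE = ½mv² = (qBr)²/(2m).
v = (1.602×10⁻¹⁹)(0.0201)(2.44×10⁻⁵)/9.109×10⁻³¹ ≈ 8.625×10⁴ m/s.
KE = ½(9.109×10⁻³¹)(8.625×10⁴)² ≈ 3.39×10⁻²¹ J.

KE ≈ 3.39×10⁻²¹ J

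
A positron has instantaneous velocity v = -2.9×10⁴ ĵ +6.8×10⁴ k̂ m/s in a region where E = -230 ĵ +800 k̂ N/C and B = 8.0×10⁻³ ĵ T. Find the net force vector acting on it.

F ≈ (-8.71×10⁻¹⁷, -3.68×10⁻¹⁷, 1.28×10⁻¹⁶) N

v×B = (-544, 0, 0) N/C.
E + v×B = (-544, -230, 800) N/C.
F = q(E + v×B) = (1.602×10⁻¹⁹ C)·(-544, -230, 800) = (-8.71×10⁻¹⁷, -3.68×10⁻¹⁷, 1.28×10⁻¹⁶) N.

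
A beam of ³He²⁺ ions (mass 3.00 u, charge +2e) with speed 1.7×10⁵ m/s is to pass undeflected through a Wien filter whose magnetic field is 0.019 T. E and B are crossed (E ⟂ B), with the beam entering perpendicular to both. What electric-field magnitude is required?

For straight-line motion qE = qvB, so E = vB.
E = 1.7×10⁵ × 0.019 = 3200 V/m.

E = 3200 V/m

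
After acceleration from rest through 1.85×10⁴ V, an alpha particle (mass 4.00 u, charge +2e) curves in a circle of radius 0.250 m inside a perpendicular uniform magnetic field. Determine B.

B ≈ 0.111 T

v = √(2|q|V/m) = √(2·3.204×10⁻¹⁹·1.85×10⁴/6.644×10⁻²⁷) ≈ 1.336×10⁶ m/s.
B = mv/(|q|r) = (6.644×10⁻²⁷)(1.336×10⁶)/((3.204×10⁻¹⁹)(0.250)) ≈ 0.111 T.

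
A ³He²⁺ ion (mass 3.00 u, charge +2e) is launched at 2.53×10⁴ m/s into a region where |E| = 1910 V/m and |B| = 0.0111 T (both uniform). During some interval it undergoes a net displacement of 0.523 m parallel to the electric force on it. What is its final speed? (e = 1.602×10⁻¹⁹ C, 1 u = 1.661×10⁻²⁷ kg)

B does no work; ΔKE = |q|E d.
½mv_f² = ½mv₀² + |q|Ed = ½(4.983×10⁻²⁷)(2.53×10⁴)² + (3.204×10⁻¹⁹)(1910)(0.523) ≈ 1.595×10⁻¹⁸ J + 3.201×10⁻¹⁶ J ≈ 3.217×10⁻¹⁶ J.
v_f = √(2·3.217×10⁻¹⁶/4.983×10⁻²⁷) ≈ 3.59×10⁵ m/s.

v_f ≈ 3.59×10⁵ m/s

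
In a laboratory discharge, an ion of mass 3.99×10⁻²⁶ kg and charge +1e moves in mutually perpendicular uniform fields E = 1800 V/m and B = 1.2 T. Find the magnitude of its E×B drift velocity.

v_d ≈ 1500 m/s

The E×B drift speed is v_d = E/B.
v_d = 1800/1.2 = 1500 m/s.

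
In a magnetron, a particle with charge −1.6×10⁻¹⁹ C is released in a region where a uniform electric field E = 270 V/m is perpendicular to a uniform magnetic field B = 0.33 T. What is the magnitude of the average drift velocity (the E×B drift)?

v_d ≈ 820 m/s

The steady drift has the magnetic force balancing the electric force, so v_d = E/B.
v_d = 270/0.33 = 820 m/s.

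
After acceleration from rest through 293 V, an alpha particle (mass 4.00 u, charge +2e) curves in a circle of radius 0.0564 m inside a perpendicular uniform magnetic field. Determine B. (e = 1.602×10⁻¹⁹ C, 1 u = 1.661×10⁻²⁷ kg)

B ≈ 0.0618 T

v = √(2|q|V/m) = √(2·3.204×10⁻¹⁹·293/6.644×10⁻²⁷) ≈ 1.681×10⁵ m/s.
B = mv/(|q|r) = (6.644×10⁻²⁷)(1.681×10⁵)/((3.204×10⁻¹⁹)(0.0564)) ≈ 0.0618 T.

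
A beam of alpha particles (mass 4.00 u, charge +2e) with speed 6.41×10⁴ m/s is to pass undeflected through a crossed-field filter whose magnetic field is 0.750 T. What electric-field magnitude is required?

For straight-line motion qE = qvB, so E = vB.
E = 6.41×10⁴ × 0.750 = 4.81×10⁴ V/m.

E = 4.81×10⁴ V/m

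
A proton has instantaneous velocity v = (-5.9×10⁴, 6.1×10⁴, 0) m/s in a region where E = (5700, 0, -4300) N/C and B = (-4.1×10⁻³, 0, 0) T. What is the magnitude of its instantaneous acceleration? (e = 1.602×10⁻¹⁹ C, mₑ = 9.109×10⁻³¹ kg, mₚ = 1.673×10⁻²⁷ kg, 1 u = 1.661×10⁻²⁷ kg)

|a| ≈ 6.70×10¹¹ m/s²

v×B = (0, 0, 250) N/C.
E + v×B = (5700, 0, -4050) N/C.
F = q(E + v×B) = (1.602×10⁻¹⁹ C)·(5700, 0, -4050) = (9.13×10⁻¹⁶, 0, -6.49×10⁻¹⁶) N.
|a| = |F|/m = 1.120×10⁻¹⁵/1.673×10⁻²⁷ ≈ 6.70×10¹¹ m/s².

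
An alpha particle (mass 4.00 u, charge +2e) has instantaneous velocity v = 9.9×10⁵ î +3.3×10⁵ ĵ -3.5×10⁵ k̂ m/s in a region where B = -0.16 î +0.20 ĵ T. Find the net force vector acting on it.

F ≈ (2.24×10⁻¹⁴, 1.79×10⁻¹⁴, 8.04×10⁻¹⁴) N

v×B = (7.00×10⁴, 5.60×10⁴, 2.51×10⁵) N/C.
F = q v×B = (3.204×10⁻¹⁹ C)·(7.00×10⁴, 5.60×10⁴, 2.51×10⁵) = (2.24×10⁻¹⁴, 1.79×10⁻¹⁴, 8.04×10⁻¹⁴) N.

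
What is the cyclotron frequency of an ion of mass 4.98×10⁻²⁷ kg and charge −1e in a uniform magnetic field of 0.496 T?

f ≈ 2.54×10⁶ Hz

f = |q|B/(2πm).
f = (1.602×10⁻¹⁹)(0.496)/(2π·4.98×10⁻²⁷) ≈ 2.54×10⁶ Hz.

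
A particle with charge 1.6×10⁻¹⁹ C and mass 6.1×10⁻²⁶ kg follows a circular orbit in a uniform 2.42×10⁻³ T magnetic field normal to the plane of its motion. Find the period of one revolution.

T ≈ 9.90×10⁻⁴ s

The cyclotron period depends only on m, q, B: T = 2πm/(|q|B).
T = 2π(6.1×10⁻²⁶)/((1.6×10⁻¹⁹)(2.42×10⁻³)) ≈ 9.90×10⁻⁴ s.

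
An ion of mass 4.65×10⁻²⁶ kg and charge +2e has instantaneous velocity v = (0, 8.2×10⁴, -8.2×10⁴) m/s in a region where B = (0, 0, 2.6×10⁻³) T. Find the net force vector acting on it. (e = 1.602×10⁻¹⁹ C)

F ≈ (6.83×10⁻¹⁷, 0, 0) N

v×B = (213, 0, 0) N/C.
F = q v×B = (3.204×10⁻¹⁹ C)·(213, 0, 0) = (6.83×10⁻¹⁷, 0, 0) N.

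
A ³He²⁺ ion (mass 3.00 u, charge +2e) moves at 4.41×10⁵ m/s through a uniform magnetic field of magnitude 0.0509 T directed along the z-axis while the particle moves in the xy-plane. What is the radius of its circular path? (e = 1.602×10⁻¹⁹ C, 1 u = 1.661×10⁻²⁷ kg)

r ≈ 0.135 m

The magnetic force provides the centripetal force: |q|vB = mv²/r.
r = mv/(|q|B) = (4.983×10⁻²⁷)(4.41×10⁵)/((3.204×10⁻¹⁹)(0.0509)) ≈ 0.135 m.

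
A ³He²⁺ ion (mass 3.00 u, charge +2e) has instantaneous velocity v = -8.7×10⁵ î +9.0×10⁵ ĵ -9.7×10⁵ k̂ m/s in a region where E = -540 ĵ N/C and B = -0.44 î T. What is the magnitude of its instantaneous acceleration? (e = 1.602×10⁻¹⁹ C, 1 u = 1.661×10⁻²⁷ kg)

v×B = (0, 4.27×10⁵, 3.96×10⁵) N/C.
E + v×B = (0, 4.26×10⁵, 3.96×10⁵) N/C.
F = q(E + v×B) = (3.204×10⁻¹⁹ C)·(0, 4.26×10⁵, 3.96×10⁵) = (0, 1.37×10⁻¹³, 1.27×10⁻¹³) N.
|a| = |F|/m = 1.864×10⁻¹³/4.983×10⁻²⁷ ≈ 3.74×10¹³ m/s².

|a| ≈ 3.74×10¹³ m/s²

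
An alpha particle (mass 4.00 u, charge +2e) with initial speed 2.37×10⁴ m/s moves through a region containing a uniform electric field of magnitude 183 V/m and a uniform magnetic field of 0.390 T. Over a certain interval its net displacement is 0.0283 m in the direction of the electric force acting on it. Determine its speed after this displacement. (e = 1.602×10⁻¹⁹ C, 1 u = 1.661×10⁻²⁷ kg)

B does no work; ΔKE = |q|E d.
½mv_f² = ½mv₀² + |q|Ed = ½(6.644×10⁻²⁷)(2.37×10⁴)² + (3.204×10⁻¹⁹)(183)(0.0283) ≈ 1.866×10⁻¹⁸ J + 1.659×10⁻¹⁸ J ≈ 3.525×10⁻¹⁸ J.
v_f = √(2·3.525×10⁻¹⁸/6.644×10⁻²⁷) ≈ 3.26×10⁴ m/s.

v_f ≈ 3.26×10⁴ m/s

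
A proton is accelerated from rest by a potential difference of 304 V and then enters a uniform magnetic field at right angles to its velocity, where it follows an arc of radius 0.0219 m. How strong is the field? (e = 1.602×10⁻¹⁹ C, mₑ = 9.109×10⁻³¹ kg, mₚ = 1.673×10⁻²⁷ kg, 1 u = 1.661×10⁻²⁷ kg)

v = √(2|q|V/m) = √(2·1.602×10⁻¹⁹·304/1.673×10⁻²⁷) ≈ 2.413×10⁵ m/s.
B = mv/(|q|r) = (1.673×10⁻²⁷)(2.413×10⁵)/((1.602×10⁻¹⁹)(0.0219)) ≈ 0.115 T.

B ≈ 0.115 T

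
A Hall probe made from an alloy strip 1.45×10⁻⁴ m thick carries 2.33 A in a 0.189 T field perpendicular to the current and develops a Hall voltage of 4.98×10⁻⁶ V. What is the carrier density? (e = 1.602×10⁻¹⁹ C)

n ≈ 3.81×10²⁷ m⁻³

From V_H = IB/(n e t), n = IB/(V_H e t).
n = (2.33)(0.189)/((4.98×10⁻⁶)(1.602×10⁻¹⁹)(1.45×10⁻⁴)) ≈ 3.81×10²⁷ m⁻³.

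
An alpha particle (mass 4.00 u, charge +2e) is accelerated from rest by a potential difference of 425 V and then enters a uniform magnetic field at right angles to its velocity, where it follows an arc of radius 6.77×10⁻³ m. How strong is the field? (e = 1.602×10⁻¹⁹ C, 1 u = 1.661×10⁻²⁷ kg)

B ≈ 0.620 T

v = √(2|q|V/m) = √(2·3.204×10⁻¹⁹·425/6.644×10⁻²⁷) ≈ 2.025×10⁵ m/s.
B = mv/(|q|r) = (6.644×10⁻²⁷)(2.025×10⁵)/((3.204×10⁻¹⁹)(6.77×10⁻³)) ≈ 0.620 T.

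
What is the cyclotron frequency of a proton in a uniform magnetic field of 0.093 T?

f ≈ 1.4×10⁶ Hz

f = |q|B/(2πm).
f = (1.602×10⁻¹⁹)(0.093)/(2π·1.673×10⁻²⁷) ≈ 1.4×10⁶ Hz.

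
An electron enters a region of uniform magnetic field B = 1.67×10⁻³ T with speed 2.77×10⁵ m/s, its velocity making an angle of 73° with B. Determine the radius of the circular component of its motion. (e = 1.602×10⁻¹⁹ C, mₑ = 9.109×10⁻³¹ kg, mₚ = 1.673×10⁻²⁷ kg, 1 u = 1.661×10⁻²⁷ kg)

v⊥ = v sinθ = 2.77×10⁵·sin73° ≈ 2.649×10⁵ m/s.
r = m v⊥/(|q|B) = (9.109×10⁻³¹)(2.649×10⁵)/((1.602×10⁻¹⁹)(1.67×10⁻³)) ≈ 9.02×10⁻⁴ m.

r ≈ 9.02×10⁻⁴ m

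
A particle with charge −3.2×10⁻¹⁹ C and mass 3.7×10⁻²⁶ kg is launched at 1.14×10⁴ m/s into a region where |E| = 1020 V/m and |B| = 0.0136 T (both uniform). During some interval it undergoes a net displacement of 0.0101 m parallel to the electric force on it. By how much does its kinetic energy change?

ΔKE ≈ 3.30×10⁻¹⁸ J

The magnetic force is always ⟂ v and does no work; only the electric force changes KE.
ΔKE = F_E · d = |q|E d = (3.2×10⁻¹⁹)(1020)(0.0101) ≈ 3.30×10⁻¹⁸ J.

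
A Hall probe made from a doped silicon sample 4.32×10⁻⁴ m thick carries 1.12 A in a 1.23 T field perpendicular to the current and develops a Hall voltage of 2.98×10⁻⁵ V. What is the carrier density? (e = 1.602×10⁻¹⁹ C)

n ≈ 6.68×10²⁶ m⁻³

From V_H = IB/(n e t), n = IB/(V_H e t).
n = (1.12)(1.23)/((2.98×10⁻⁵)(1.602×10⁻¹⁹)(4.32×10⁻⁴)) ≈ 6.68×10²⁶ m⁻³.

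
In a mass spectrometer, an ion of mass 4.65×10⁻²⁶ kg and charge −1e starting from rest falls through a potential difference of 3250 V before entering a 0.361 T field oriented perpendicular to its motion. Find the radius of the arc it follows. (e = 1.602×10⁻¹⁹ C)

r ≈ 0.120 m

Acceleration: |q|V = ½mv² ⇒ v = √(2|q|V/m) = √(2·1.602×10⁻¹⁹·3250/4.65×10⁻²⁶) ≈ 1.496×10⁵ m/s.
In the field: r = mv/(|q|B) = (4.65×10⁻²⁶)(1.496×10⁵)/((1.602×10⁻¹⁹)(0.361)) ≈ 0.120 m.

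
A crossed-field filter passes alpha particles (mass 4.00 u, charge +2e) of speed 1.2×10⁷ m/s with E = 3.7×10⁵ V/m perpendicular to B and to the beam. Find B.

B = 0.031 T

Balance of forces in the selector: qE = qvB ⇒ B = E/v.
B = 3.7×10⁵/1.2×10⁷ = 0.031 T.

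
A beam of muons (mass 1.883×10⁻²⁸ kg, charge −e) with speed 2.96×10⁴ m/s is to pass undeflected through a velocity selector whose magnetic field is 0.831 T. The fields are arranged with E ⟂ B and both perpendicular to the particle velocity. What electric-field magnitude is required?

E = 2.46×10⁴ V/m

For straight-line motion qE = qvB, so E = vB.
E = 2.96×10⁴ × 0.831 = 2.46×10⁴ V/m.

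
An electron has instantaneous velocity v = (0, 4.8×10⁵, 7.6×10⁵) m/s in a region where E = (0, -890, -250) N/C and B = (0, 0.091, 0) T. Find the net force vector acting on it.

v×B = (-6.92×10⁴, 0, 0) N/C.
E + v×B = (-6.92×10⁴, -890, -250) N/C.
F = q(E + v×B) = (−1.602×10⁻¹⁹ C)·(-6.92×10⁴, -890, -250) = (1.11×10⁻¹⁴, 1.43×10⁻¹⁶, 4.00×10⁻¹⁷) N.

F ≈ (1.11×10⁻¹⁴, 1.43×10⁻¹⁶, 4.00×10⁻¹⁷) N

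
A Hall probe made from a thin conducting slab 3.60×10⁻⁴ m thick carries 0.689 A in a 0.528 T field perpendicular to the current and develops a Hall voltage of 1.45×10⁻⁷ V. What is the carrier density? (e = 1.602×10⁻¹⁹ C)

n ≈ 4.35×10²⁸ m⁻³

From V_H = IB/(n e t), n = IB/(V_H e t).
n = (0.689)(0.528)/((1.45×10⁻⁷)(1.602×10⁻¹⁹)(3.60×10⁻⁴)) ≈ 4.35×10²⁸ m⁻³.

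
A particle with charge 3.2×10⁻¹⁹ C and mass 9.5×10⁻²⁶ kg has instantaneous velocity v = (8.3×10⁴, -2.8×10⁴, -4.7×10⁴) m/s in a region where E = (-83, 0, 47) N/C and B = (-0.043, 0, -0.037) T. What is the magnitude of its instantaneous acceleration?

|a| ≈ 1.79×10¹⁰ m/s²

v×B = (1040, 5090, -1200) N/C.
E + v×B = (953, 5090, -1160) N/C.
F = q(E + v×B) = (3.2×10⁻¹⁹ C)·(953, 5090, -1160) = (3.05×10⁻¹⁶, 1.63×10⁻¹⁵, -3.70×10⁻¹⁶) N.
|a| = |F|/m = 1.699×10⁻¹⁵/9.5×10⁻²⁶ ≈ 1.79×10¹⁰ m/s².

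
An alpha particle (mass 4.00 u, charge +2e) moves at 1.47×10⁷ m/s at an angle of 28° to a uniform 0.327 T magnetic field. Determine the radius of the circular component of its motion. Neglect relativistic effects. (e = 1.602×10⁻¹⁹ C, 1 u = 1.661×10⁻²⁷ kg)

v⊥ = v sinθ = 1.47×10⁷·sin28° ≈ 6.901×10⁶ m/s.
r = m v⊥/(|q|B) = (6.644×10⁻²⁷)(6.901×10⁶)/((3.204×10⁻¹⁹)(0.327)) ≈ 0.438 m.

r ≈ 0.438 m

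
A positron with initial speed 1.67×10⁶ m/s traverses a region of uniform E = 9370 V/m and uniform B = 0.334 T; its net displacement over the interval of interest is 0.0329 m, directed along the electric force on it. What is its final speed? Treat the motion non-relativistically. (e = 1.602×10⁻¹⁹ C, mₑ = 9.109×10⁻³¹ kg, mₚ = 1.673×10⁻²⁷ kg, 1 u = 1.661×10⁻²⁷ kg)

v_f ≈ 1.05×10⁷ m/s

B does no work; ΔKE = |q|E d.
½mv_f² = ½mv₀² + |q|Ed = ½(9.109×10⁻³¹)(1.67×10⁶)² + (1.602×10⁻¹⁹)(9370)(0.0329) ≈ 1.270×10⁻¹⁸ J + 4.939×10⁻¹⁷ J ≈ 5.066×10⁻¹⁷ J.
v_f = √(2·5.066×10⁻¹⁷/9.109×10⁻³¹) ≈ 1.05×10⁷ m/s.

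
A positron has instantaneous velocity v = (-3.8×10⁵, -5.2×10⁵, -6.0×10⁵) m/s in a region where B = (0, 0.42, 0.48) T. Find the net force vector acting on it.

F ≈ (3.84×10⁻¹⁶, 2.92×10⁻¹⁴, -2.56×10⁻¹⁴) N

v×B = (2400, 1.82×10⁵, -1.60×10⁵) N/C.
F = q v×B = (1.602×10⁻¹⁹ C)·(2400, 1.82×10⁵, -1.60×10⁵) = (3.84×10⁻¹⁶, 2.92×10⁻¹⁴, -2.56×10⁻¹⁴) N.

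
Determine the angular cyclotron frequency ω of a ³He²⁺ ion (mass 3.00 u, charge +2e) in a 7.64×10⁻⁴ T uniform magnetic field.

ω = |q|B/m.
ω = (3.204×10⁻¹⁹)(7.64×10⁻⁴)/4.983×10⁻²⁷ ≈ 4.91×10⁴ rad/s.

ω ≈ 4.91×10⁴ rad/s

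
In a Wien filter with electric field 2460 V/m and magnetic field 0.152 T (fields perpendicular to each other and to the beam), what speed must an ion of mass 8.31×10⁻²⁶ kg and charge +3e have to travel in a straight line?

v = 1.62×10⁴ m/s

Straight-line motion ⇒ electric and magnetic forces cancel, so E = vB.
v = E/B = 2460/0.152 = 1.62×10⁴ m/s.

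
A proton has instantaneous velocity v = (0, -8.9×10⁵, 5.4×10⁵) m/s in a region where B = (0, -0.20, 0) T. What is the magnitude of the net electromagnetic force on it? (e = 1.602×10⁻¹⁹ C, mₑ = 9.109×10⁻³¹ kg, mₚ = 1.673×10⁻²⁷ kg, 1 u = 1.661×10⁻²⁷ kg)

|F| ≈ 1.73×10⁻¹⁴ N

v×B = (1.08×10⁵, 0, 0) N/C.
F = q v×B = (1.602×10⁻¹⁹ C)·(1.08×10⁵, 0, 0) = (1.73×10⁻¹⁴, 0, 0) N.
|F| = 1.73×10⁻¹⁴ N.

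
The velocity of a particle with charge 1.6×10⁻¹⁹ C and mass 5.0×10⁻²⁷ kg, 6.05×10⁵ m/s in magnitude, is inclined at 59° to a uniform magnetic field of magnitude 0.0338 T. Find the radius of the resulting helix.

r ≈ 0.479 m

v⊥ = v sinθ = 6.05×10⁵·sin59° ≈ 5.186×10⁵ m/s.
r = m v⊥/(|q|B) = (5.0×10⁻²⁷)(5.186×10⁵)/((1.6×10⁻¹⁹)(0.0338)) ≈ 0.479 m.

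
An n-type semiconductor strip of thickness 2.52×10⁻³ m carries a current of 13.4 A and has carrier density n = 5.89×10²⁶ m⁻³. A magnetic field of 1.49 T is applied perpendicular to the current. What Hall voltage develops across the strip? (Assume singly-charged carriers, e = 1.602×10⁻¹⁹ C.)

V_H ≈ 8.40×10⁻⁵ V

V_H = IB/(n e t).
V_H = (13.4)(1.49)/((5.89×10²⁶)(1.602×10⁻¹⁹)(2.52×10⁻³)) ≈ 8.40×10⁻⁵ V.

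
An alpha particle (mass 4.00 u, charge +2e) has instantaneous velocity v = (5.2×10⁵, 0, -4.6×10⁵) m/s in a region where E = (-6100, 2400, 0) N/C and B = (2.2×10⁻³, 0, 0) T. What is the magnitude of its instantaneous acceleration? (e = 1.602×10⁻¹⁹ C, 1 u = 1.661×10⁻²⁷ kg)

v×B = (0, -1010, 0) N/C.
E + v×B = (-6100, 1390, 0) N/C.
F = q(E + v×B) = (3.204×10⁻¹⁹ C)·(-6100, 1390, 0) = (-1.95×10⁻¹⁵, 4.45×10⁻¹⁶, 0) N.
|a| = |F|/m = 2.004×10⁻¹⁵/6.644×10⁻²⁷ ≈ 3.02×10¹¹ m/s².

|a| ≈ 3.02×10¹¹ m/s²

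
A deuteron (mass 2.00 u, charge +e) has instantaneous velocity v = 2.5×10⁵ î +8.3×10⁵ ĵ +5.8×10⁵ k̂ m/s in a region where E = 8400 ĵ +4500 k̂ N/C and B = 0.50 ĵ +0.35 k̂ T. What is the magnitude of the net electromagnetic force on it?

|F| ≈ 2.43×10⁻¹⁴ N

v×B = (500, -8.75×10⁴, 1.25×10⁵) N/C.
E + v×B = (500, -7.91×10⁴, 1.30×10⁵) N/C.
F = q(E + v×B) = (1.602×10⁻¹⁹ C)·(500, -7.91×10⁴, 1.30×10⁵) = (8.01×10⁻¹⁷, -1.27×10⁻¹⁴, 2.07×10⁻¹⁴) N.
|F| = 2.43×10⁻¹⁴ N.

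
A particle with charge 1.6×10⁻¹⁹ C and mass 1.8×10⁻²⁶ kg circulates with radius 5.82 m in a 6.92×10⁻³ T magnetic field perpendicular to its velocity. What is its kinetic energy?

KE ≈ 1.15×10⁻¹⁵ J

v = |q|Br/m, then KE = ½mv² = (qBr)²/(2m).
v = (1.6×10⁻¹⁹)(6.92×10⁻³)(5.82)/1.8×10⁻²⁶ ≈ 3.580×10⁵ m/s.
KE = ½(1.8×10⁻²⁶)(3.580×10⁵)² ≈ 1.15×10⁻¹⁵ J.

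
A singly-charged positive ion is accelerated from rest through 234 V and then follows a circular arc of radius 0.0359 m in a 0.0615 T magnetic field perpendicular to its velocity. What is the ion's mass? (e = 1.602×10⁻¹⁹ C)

Combine |q|V = ½mv² and r = mv/(|q|B): eliminate v to get m = qB²r²/(2V).
m = (1.602×10⁻¹⁹)(0.0615)²(0.0359)²/(2·234) ≈ 1.67×10⁻²⁷ kg.

m ≈ 1.67×10⁻²⁷ kg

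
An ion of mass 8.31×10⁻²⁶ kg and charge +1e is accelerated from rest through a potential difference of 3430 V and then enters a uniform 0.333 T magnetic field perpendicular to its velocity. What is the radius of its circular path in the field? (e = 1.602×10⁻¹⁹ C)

r ≈ 0.179 m

Acceleration: |q|V = ½mv² ⇒ v = √(2|q|V/m) = √(2·1.602×10⁻¹⁹·3430/8.31×10⁻²⁶) ≈ 1.150×10⁵ m/s.
In the field: r = mv/(|q|B) = (8.31×10⁻²⁶)(1.150×10⁵)/((1.602×10⁻¹⁹)(0.333)) ≈ 0.179 m.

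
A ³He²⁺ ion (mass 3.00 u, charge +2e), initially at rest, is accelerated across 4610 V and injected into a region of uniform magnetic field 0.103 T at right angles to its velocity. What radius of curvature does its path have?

Acceleration: |q|V = ½mv² ⇒ v = √(2|q|V/m) = √(2·3.204×10⁻¹⁹·4610/4.983×10⁻²⁷) ≈ 7.700×10⁵ m/s.
In the field: r = mv/(|q|B) = (4.983×10⁻²⁷)(7.700×10⁵)/((3.204×10⁻¹⁹)(0.103)) ≈ 0.116 m.

r ≈ 0.116 m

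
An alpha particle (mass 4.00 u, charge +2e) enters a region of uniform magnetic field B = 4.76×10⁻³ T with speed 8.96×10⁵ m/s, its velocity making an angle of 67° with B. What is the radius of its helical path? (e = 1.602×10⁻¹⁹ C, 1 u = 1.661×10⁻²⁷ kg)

r ≈ 3.59 m

v⊥ = v sinθ = 8.96×10⁵·sin67° ≈ 8.248×10⁵ m/s.
r = m v⊥/(|q|B) = (6.644×10⁻²⁷)(8.248×10⁵)/((3.204×10⁻¹⁹)(4.76×10⁻³)) ≈ 3.59 m.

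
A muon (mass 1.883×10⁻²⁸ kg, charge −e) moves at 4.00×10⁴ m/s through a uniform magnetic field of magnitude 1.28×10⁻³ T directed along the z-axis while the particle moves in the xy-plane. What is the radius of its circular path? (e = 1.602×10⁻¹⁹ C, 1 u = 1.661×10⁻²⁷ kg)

r ≈ 0.0367 m

The magnetic force provides the centripetal force: |q|vB = mv²/r.
r = mv/(|q|B) = (1.883×10⁻²⁸)(4.00×10⁴)/((1.602×10⁻¹⁹)(1.28×10⁻³)) ≈ 0.0367 m.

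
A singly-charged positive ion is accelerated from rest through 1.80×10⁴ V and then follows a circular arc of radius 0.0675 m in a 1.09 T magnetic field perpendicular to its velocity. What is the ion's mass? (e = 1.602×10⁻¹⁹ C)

m ≈ 2.41×10⁻²⁶ kg

Combine |q|V = ½mv² and r = mv/(|q|B): eliminate v to get m = qB²r²/(2V).
m = (1.602×10⁻¹⁹)(1.09)²(0.0675)²/(2·1.80×10⁴) ≈ 2.41×10⁻²⁶ kg.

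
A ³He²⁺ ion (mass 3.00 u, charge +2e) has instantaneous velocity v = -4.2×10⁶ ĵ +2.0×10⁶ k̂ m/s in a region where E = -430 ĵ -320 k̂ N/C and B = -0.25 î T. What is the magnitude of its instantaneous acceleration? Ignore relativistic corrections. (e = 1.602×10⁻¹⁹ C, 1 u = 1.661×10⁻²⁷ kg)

v×B = (0, -5.00×10⁵, -1.05×10⁶) N/C.
E + v×B = (0, -5.00×10⁵, -1.05×10⁶) N/C.
F = q(E + v×B) = (3.204×10⁻¹⁹ C)·(0, -5.00×10⁵, -1.05×10⁶) = (0, -1.60×10⁻¹³, -3.37×10⁻¹³) N.
|a| = |F|/m = 3.728×10⁻¹³/4.983×10⁻²⁷ ≈ 7.48×10¹³ m/s².

|a| ≈ 7.48×10¹³ m/s²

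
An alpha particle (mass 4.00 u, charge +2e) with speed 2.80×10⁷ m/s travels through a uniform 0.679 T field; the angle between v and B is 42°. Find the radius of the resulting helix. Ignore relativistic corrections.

r ≈ 0.572 m

v⊥ = v sinθ = 2.80×10⁷·sin42° ≈ 1.874×10⁷ m/s.
r = m v⊥/(|q|B) = (6.644×10⁻²⁷)(1.874×10⁷)/((3.204×10⁻¹⁹)(0.679)) ≈ 0.572 m.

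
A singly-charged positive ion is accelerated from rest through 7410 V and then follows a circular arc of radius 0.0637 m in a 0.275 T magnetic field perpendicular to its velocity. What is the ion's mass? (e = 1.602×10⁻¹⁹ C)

Combine |q|V = ½mv² and r = mv/(|q|B): eliminate v to get m = qB²r²/(2V).
m = (1.602×10⁻¹⁹)(0.275)²(0.0637)²/(2·7410) ≈ 3.32×10⁻²⁷ kg.

m ≈ 3.32×10⁻²⁷ kg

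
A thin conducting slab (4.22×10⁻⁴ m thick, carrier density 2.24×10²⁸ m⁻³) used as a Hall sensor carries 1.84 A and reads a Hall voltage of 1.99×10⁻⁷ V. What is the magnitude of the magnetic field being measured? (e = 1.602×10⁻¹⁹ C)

From V_H = IB/(n e t), B = V_H n e t / I.
B = (1.99×10⁻⁷)(2.24×10²⁸)(1.602×10⁻¹⁹)(4.22×10⁻⁴)/1.84 ≈ 0.164 T.

B ≈ 0.164 T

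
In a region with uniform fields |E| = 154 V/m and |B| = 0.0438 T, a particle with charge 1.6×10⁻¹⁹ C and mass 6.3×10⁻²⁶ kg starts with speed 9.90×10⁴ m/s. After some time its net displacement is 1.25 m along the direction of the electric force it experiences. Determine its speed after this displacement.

B does no work; ΔKE = |q|E d.
½mv_f² = ½mv₀² + |q|Ed = ½(6.3×10⁻²⁶)(9.90×10⁴)² + (1.6×10⁻¹⁹)(154)(1.25) ≈ 3.087×10⁻¹⁶ J + 3.080×10⁻¹⁷ J ≈ 3.395×10⁻¹⁶ J.
v_f = √(2·3.395×10⁻¹⁶/6.3×10⁻²⁶) ≈ 1.04×10⁵ m/s.

v_f ≈ 1.04×10⁵ m/s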